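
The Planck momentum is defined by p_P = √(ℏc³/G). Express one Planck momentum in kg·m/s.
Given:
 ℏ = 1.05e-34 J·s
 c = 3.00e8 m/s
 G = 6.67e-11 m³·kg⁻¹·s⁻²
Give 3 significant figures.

p_P = √(ℏc³/G)
  = √(42.5)
  = 6.52 kg·m/s

6.52 kg·m/s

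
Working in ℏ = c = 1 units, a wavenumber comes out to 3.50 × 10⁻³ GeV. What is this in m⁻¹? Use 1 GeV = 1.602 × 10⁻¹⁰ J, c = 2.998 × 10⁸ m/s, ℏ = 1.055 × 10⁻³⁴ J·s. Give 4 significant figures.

1.773 × 10¹³ m⁻¹

Inverse length is [E]/(ℏc).
1 GeV → 1/(ℏc) × (1 GeV in J) = 5.065 × 10¹⁵ m⁻¹.
Result: 3.50 × 10⁻³ × 5.065 × 10¹⁵ = 1.773 × 10¹³ m⁻¹.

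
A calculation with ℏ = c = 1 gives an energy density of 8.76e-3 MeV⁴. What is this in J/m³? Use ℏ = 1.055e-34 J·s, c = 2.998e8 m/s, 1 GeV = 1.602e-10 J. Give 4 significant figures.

[E]/[L]³ = [E]⁴/(ℏc)³; restore (ℏc)⁻³.
1 GeV⁴ → 1/(ℏc)³ × (1 GeV in J)⁴ = 2.082e37 J/m³.
Convert the energy scale: 8.76e-3 MeV⁴ = 8.76e-15 GeV⁴.
Result: 8.76e-15 × 2.082e37 = 1.823e23 J/m³.

1.823e23 J/m³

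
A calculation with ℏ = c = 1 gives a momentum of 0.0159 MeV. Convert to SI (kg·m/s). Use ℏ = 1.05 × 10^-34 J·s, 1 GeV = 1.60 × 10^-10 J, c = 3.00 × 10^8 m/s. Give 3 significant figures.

Momentum is [E]/c; divide by c.
1 GeV → 1/c × (1 GeV in J) = 5.33 × 10^-19 kg·m/s.
Convert the energy scale: 0.0159 MeV = 1.59 × 10^-5 GeV.
Result: 1.59 × 10^-5 × 5.33 × 10^-19 = 8.48 × 10^-24 kg·m/s.

8.48 × 10^-24 kg·m/s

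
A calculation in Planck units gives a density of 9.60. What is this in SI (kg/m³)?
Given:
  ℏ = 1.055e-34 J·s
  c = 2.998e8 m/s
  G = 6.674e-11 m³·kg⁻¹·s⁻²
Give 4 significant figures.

One Planck density: ρ_P = c⁵/(ℏG²) = 5.154e96 kg/m³.
9.60 × 5.154e96 kg/m³ = 4.948e97 kg/m³

4.948e97 kg/m³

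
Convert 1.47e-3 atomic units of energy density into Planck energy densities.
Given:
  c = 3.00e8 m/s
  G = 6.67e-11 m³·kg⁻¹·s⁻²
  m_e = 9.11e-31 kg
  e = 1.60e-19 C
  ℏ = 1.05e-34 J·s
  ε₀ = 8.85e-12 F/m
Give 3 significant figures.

9.46e-104

atomic unit of energy density: u_au = E_h/a₀³ = m_e⁴e¹⁰/((4πε₀)⁵ℏ⁸) = 3.01e13 J/m³
Planck energy density: u_P = c⁷/(ℏG²) = 4.68e113 J/m³
1.47e-3 × 3.01e13 / 4.68e113 = 9.46e-104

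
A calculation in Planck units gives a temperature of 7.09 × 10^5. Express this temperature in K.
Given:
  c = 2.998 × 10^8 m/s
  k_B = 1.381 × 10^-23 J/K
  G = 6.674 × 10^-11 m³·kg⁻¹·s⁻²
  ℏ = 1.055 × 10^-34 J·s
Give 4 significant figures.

1.005 × 10^38 K

One Planck temperature: T_P = √(ℏc⁵/G) / k_B = 1.417 × 10^32 K.
7.09 × 10^5 × 1.417 × 10^32 K = 1.005 × 10^38 K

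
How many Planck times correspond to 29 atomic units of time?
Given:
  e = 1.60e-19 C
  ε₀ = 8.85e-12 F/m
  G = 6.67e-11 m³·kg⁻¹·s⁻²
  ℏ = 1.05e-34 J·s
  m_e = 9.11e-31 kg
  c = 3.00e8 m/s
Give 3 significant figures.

1.30e28

atomic unit of time: τ_au = (4πε₀)²ℏ³/(m_e e⁴) = 2.40e-17 s
Planck time: t_P = √(ℏG/c⁵) = 5.37e-44 s
29 × 2.40e-17 / 5.37e-44 = 1.30e28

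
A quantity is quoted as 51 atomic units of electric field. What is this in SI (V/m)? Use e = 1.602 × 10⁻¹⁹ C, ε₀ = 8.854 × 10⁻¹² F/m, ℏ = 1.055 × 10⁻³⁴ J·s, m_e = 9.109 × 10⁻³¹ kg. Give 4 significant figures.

2.617 × 10¹³ V/m

One atomic unit of electric field: E_au = E_h/(e a₀) = m_e²e⁵/((4πε₀)³ℏ⁴) = 5.131 × 10¹¹ V/m.
51 × 5.131 × 10¹¹ V/m = 2.617 × 10¹³ V/m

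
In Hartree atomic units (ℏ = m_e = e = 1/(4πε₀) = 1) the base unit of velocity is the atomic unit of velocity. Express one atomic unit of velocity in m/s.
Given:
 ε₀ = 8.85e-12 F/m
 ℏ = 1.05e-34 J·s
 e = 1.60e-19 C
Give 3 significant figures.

2.19e6 m/s

v_au = e²/(4πε₀ℏ)
  = 2.56e-38 / 1.17e-44
  = 2.19e6 m/s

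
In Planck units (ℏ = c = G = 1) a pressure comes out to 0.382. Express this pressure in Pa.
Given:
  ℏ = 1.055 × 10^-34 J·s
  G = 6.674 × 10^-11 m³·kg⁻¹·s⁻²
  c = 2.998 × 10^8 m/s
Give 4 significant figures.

One Planck pressure: p_P = c⁷/(ℏG²) = 4.632 × 10^113 Pa.
0.382 × 4.632 × 10^113 Pa = 1.770 × 10^113 Pa

1.770 × 10^113 Pa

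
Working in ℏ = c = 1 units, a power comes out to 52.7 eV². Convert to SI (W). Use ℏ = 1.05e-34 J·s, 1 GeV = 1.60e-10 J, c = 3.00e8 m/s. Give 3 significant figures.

Power is [E]/[T] = [E]²/ℏ.
1 GeV² → 1/ℏ × (1 GeV in J)² = 2.44e14 W.
Convert the energy scale: 52.7 eV² = 5.27e-17 GeV².
Result: 5.27e-17 × 2.44e14 = 0.0128 W.

0.0128 W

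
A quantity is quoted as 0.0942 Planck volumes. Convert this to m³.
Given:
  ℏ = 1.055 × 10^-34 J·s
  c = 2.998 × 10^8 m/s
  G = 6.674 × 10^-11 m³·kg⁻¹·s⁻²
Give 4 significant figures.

3.979 × 10^-106 m³

One Planck volume: V_P = (ℏG/c³)^(3/2) = 4.224 × 10^-105 m³.
0.0942 × 4.224 × 10^-105 m³ = 3.979 × 10^-106 m³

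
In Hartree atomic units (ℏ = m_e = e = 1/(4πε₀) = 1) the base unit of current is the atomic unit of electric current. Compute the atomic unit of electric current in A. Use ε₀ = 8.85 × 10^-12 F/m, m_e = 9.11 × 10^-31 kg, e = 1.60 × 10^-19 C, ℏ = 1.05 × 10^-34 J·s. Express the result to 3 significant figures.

I_au = e E_h/ℏ = m_e e⁵/((4πε₀)²ℏ³)
E_h = 4.38 × 10^-18 J
e·E_h/ℏ = 6.67 × 10^-3 A

6.67 × 10^-3 A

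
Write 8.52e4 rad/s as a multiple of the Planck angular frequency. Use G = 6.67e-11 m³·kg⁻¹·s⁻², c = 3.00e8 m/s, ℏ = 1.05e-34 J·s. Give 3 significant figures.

Planck angular frequency: ω_P = √(c⁵/(ℏG)) = 1.86e43 rad/s.
8.52e4 / 1.86e43 = 4.57e-39

4.57e-39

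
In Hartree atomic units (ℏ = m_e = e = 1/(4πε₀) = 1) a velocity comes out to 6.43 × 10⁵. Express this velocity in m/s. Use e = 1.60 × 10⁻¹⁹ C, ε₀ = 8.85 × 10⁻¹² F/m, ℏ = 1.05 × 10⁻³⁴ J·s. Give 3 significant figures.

1.41 × 10¹² m/s

One atomic unit of velocity: v_au = e²/(4πε₀ℏ) = 2.19 × 10⁶ m/s.
6.43 × 10⁵ × 2.19 × 10⁶ m/s = 1.41 × 10¹² m/s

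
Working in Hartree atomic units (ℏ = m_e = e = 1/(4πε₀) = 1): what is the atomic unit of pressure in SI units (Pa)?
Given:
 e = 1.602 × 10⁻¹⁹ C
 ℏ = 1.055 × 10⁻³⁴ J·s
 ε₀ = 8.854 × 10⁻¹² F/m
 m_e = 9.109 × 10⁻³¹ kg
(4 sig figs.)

2.929 × 10¹³ Pa

From ℏ = m_e = e = 1/(4πε₀) = 1 the pressure scale is P_au = E_h/a₀³ = m_e⁴e¹⁰/((4πε₀)⁵ℏ⁸).
E_h = 4.354 × 10⁻¹⁸ J
a₀ = 5.297 × 10⁻¹¹ m
E_h/a₀³ = 2.929 × 10¹³ Pa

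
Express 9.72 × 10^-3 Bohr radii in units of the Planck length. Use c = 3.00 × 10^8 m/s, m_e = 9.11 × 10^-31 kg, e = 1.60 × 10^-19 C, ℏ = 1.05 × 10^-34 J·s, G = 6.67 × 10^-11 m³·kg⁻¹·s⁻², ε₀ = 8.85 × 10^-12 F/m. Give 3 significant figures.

3.17 × 10^22

Bohr radius: a₀ = 4πε₀ℏ²/(m_e e²) = 5.26 × 10^-11 m
Planck length: ℓ_P = √(ℏG/c³) = 1.61 × 10^-35 m
9.72 × 10^-3 × 5.26 × 10^-11 / 1.61 × 10^-35 = 3.17 × 10^22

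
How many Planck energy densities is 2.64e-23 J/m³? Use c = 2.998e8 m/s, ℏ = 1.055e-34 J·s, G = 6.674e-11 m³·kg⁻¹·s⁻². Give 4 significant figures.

Planck energy density: u_P = c⁷/(ℏG²) = 4.632e113 J/m³.
2.64e-23 / 4.632e113 = 5.699e-137

5.699e-137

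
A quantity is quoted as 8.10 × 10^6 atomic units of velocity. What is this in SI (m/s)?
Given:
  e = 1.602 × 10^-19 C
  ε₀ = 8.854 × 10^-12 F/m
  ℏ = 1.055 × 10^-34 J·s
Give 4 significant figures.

1.771 × 10^13 m/s

One atomic unit of velocity: v_au = e²/(4πε₀ℏ) = 2.186 × 10^6 m/s.
8.10 × 10^6 × 2.186 × 10^6 m/s = 1.771 × 10^13 m/s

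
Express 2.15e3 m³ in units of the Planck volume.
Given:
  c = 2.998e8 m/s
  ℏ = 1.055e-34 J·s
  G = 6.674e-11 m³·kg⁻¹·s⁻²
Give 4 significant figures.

Planck volume: V_P = (ℏG/c³)^(3/2) = 4.224e-105 m³.
2.15e3 / 4.224e-105 = 5.090e107

5.090e107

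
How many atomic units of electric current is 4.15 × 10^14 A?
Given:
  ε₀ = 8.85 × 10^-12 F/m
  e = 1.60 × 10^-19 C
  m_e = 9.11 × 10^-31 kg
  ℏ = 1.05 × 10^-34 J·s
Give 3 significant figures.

6.22 × 10^16

atomic unit of electric current: I_au = e E_h/ℏ = m_e e⁵/((4πε₀)²ℏ³) = 6.67 × 10^-3 A.
4.15 × 10^14 / 6.67 × 10^-3 = 6.22 × 10^16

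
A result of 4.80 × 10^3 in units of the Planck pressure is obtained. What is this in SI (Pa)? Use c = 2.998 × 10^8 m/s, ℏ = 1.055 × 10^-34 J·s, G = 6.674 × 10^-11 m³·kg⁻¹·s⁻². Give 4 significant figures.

2.224 × 10^117 Pa

One Planck pressure: p_P = c⁷/(ℏG²) = 4.632 × 10^113 Pa.
4.80 × 10^3 × 4.632 × 10^113 Pa = 2.224 × 10^117 Pa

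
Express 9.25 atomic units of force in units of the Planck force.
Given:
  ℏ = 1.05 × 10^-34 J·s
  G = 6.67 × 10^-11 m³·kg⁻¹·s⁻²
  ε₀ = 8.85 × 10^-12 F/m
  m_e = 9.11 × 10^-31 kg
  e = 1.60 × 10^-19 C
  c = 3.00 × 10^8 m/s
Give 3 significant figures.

6.34 × 10^-51

atomic unit of force: F_au = E_h/a₀ = m_e²e⁶/((4πε₀)³ℏ⁴) = 8.33 × 10^-8 N
Planck force: F_P = c⁴/G = 1.21 × 10^44 N
9.25 × 8.33 × 10^-8 / 1.21 × 10^44 = 6.34 × 10^-51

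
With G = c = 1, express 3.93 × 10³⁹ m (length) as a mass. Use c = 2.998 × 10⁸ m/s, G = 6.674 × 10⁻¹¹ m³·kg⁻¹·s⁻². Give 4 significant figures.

Length → mass via c²/G.
3.93 × 10³⁹ m × (c²/G) = 5.293 × 10⁶⁶ kg

5.293 × 10⁶⁶ kg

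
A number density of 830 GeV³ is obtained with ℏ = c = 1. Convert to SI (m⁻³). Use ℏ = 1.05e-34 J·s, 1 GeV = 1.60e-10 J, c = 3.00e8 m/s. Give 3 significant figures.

1.09e50 m⁻³

Number density is [L]⁻³ = [E]³/(ℏc)³.
1 GeV³ → 1/(ℏc)³ × (1 GeV in J)³ = 1.31e47 m⁻³.
Result: 830 × 1.31e47 = 1.09e50 m⁻³.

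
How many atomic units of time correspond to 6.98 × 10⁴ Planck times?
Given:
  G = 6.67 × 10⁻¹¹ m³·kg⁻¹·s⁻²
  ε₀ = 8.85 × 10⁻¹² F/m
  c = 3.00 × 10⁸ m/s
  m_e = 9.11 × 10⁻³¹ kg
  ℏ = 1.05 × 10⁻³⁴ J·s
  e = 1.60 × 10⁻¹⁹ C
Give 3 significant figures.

Planck time: t_P = √(ℏG/c⁵) = 5.37 × 10⁻⁴⁴ s
atomic unit of time: τ_au = (4πε₀)²ℏ³/(m_e e⁴) = 2.40 × 10⁻¹⁷ s
6.98 × 10⁴ × 5.37 × 10⁻⁴⁴ / 2.40 × 10⁻¹⁷ = 1.56 × 10⁻²²

1.56 × 10⁻²²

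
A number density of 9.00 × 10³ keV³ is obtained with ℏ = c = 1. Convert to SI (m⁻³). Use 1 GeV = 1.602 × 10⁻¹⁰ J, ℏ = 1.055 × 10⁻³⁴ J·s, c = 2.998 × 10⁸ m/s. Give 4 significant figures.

1.169 × 10³³ m⁻³

Number density is [L]⁻³ = [E]³/(ℏc)³.
1 GeV³ → 1/(ℏc)³ × (1 GeV in J)³ = 1.299 × 10⁴⁷ m⁻³.
Convert the energy scale: 9.00 × 10³ keV³ = 9.00 × 10⁻¹⁵ GeV³.
Result: 9.00 × 10⁻¹⁵ × 1.299 × 10⁴⁷ = 1.169 × 10³³ m⁻³.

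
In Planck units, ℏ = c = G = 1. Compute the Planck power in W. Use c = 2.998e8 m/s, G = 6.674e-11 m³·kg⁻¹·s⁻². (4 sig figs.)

Dimensional analysis gives P_P = c⁵/G.
  = 2.422e42 / 6.674e-11
  = 3.629e52 W

3.629e52 W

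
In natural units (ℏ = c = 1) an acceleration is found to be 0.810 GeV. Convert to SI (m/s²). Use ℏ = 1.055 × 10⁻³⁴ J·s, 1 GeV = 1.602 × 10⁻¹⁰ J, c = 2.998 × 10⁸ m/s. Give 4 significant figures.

Acceleration is [L]/[T]² = c·[E]/ℏ.
1 GeV → c/ℏ × (1 GeV in J) = 4.552 × 10³² m/s².
Result: 0.810 × 4.552 × 10³² = 3.687 × 10³² m/s².

3.687 × 10³² m/s²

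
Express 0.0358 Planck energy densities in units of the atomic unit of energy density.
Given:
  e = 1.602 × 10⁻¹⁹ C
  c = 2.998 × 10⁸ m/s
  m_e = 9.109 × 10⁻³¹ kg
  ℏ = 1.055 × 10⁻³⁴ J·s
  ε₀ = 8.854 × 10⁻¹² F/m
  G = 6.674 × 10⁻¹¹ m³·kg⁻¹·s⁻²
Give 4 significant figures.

Planck energy density: u_P = c⁷/(ℏG²) = 4.632 × 10¹¹³ J/m³
atomic unit of energy density: u_au = E_h/a₀³ = m_e⁴e¹⁰/((4πε₀)⁵ℏ⁸) = 2.929 × 10¹³ J/m³
0.0358 × 4.632 × 10¹¹³ / 2.929 × 10¹³ = 5.662 × 10⁹⁸

5.662 × 10⁹⁸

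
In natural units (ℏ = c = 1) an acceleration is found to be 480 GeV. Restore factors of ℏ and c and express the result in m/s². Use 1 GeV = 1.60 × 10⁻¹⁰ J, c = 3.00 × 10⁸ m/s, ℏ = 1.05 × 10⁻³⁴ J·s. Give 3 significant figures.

2.19 × 10³⁵ m/s²

Acceleration is [L]/[T]² = c·[E]/ℏ.
1 GeV → c/ℏ × (1 GeV in J) = 4.57 × 10³² m/s².
Result: 480 × 4.57 × 10³² = 2.19 × 10³⁵ m/s².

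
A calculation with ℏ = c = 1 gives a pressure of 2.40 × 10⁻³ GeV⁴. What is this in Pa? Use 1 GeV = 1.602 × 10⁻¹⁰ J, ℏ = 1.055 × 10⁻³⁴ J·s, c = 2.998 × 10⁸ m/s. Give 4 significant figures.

4.996 × 10³⁴ Pa

Pressure is [E]/[L]³ = [E]⁴/(ℏc)³.
1 GeV⁴ → 1/(ℏc)³ × (1 GeV in J)⁴ = 2.082 × 10³⁷ Pa.
Result: 2.40 × 10⁻³ × 2.082 × 10³⁷ = 4.996 × 10³⁴ Pa.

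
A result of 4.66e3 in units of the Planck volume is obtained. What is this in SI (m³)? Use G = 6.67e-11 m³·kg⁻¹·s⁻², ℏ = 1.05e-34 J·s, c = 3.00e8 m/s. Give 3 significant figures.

1.95e-101 m³

One Planck volume: V_P = (ℏG/c³)^(3/2) = 4.18e-105 m³.
4.66e3 × 4.18e-105 m³ = 1.95e-101 m³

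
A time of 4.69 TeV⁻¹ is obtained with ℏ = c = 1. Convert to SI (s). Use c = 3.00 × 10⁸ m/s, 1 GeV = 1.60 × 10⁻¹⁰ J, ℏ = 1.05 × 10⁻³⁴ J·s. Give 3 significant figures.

3.08 × 10⁻²⁷ s

A time is [E]⁻¹ in ℏ=c=1; restore one factor of ℏ.
1 GeV⁻¹ → ℏ × (1 GeV in J)⁻¹ = 6.56 × 10⁻²⁵ s.
Convert the energy scale: 4.69 TeV⁻¹ = 4.69 × 10⁻³ GeV⁻¹.
Result: 4.69 × 10⁻³ × 6.56 × 10⁻²⁵ = 3.08 × 10⁻²⁷ s.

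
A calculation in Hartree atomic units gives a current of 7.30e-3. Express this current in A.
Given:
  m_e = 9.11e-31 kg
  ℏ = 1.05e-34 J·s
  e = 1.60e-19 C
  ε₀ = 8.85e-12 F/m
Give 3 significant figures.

4.87e-5 A

One atomic unit of electric current: I_au = e E_h/ℏ = m_e e⁵/((4πε₀)²ℏ³) = 6.67e-3 A.
7.30e-3 × 6.67e-3 A = 4.87e-5 A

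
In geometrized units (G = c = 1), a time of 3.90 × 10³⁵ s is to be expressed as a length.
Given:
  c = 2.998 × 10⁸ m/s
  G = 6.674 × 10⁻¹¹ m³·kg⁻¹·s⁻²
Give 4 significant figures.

1.169 × 10⁴⁴ m

Time → length via c.
3.90 × 10³⁵ s × (c) = 1.169 × 10⁴⁴ m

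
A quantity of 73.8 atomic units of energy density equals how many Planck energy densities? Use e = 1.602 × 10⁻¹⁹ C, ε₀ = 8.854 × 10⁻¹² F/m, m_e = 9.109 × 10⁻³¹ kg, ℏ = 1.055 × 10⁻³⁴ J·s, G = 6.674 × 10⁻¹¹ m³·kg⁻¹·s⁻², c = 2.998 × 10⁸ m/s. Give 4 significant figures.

4.667 × 10⁻⁹⁹

atomic unit of energy density: u_au = E_h/a₀³ = m_e⁴e¹⁰/((4πε₀)⁵ℏ⁸) = 2.929 × 10¹³ J/m³
Planck energy density: u_P = c⁷/(ℏG²) = 4.632 × 10¹¹³ J/m³
73.8 × 2.929 × 10¹³ / 4.632 × 10¹¹³ = 4.667 × 10⁻⁹⁹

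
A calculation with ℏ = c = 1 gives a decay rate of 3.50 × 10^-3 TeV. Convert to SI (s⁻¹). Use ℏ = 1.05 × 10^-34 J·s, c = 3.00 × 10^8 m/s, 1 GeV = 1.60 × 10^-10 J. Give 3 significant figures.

5.33 × 10^24 s⁻¹

A rate is [E]/ℏ; divide by ℏ.
1 GeV → 1/ℏ × (1 GeV in J) = 1.52 × 10^24 s⁻¹.
Convert the energy scale: 3.50 × 10^-3 TeV = 3.50 GeV.
Result: 3.50 × 1.52 × 10^24 = 5.33 × 10^24 s⁻¹.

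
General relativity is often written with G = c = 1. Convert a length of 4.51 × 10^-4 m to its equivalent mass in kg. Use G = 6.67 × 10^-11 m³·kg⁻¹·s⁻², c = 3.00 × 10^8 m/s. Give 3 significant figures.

6.09 × 10^23 kg

Length → mass via c²/G.
4.51 × 10^-4 m × (c²/G) = 6.09 × 10^23 kg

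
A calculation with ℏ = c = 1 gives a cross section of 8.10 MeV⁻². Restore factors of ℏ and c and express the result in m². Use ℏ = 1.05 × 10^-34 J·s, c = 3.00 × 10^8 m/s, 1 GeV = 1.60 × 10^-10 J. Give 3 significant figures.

3.14 × 10^-25 m²

Area is [L]² = [E]⁻²·(ℏc)²; restore (ℏc)².
1 GeV⁻² → (ℏc)² × (1 GeV in J)⁻² = 3.88 × 10^-32 m².
Convert the energy scale: 8.10 MeV⁻² = 8.10 × 10^6 GeV⁻².
Result: 8.10 × 10^6 × 3.88 × 10^-32 = 3.14 × 10^-25 m².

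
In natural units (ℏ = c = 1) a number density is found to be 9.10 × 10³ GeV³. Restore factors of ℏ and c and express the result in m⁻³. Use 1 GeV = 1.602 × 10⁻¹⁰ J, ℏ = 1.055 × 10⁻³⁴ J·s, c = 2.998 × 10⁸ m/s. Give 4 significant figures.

1.182 × 10⁵¹ m⁻³

Number density is [L]⁻³ = [E]³/(ℏc)³.
1 GeV³ → 1/(ℏc)³ × (1 GeV in J)³ = 1.299 × 10⁴⁷ m⁻³.
Result: 9.10 × 10³ × 1.299 × 10⁴⁷ = 1.182 × 10⁵¹ m⁻³.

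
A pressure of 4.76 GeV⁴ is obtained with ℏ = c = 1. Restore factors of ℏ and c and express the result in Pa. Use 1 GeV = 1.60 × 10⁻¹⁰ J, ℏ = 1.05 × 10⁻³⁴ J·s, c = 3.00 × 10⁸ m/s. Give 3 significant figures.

Pressure is [E]/[L]³ = [E]⁴/(ℏc)³.
1 GeV⁴ → 1/(ℏc)³ × (1 GeV in J)⁴ = 2.10 × 10³⁷ Pa.
Result: 4.76 × 2.10 × 10³⁷ = 9.98 × 10³⁷ Pa.

9.98 × 10³⁷ Pa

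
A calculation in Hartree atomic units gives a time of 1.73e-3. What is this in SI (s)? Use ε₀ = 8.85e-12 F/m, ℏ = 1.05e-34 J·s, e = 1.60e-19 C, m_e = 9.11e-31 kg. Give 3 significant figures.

One atomic unit of time: τ_au = (4πε₀)²ℏ³/(m_e e⁴) = 2.40e-17 s.
1.73e-3 × 2.40e-17 s = 4.15e-20 s

4.15e-20 s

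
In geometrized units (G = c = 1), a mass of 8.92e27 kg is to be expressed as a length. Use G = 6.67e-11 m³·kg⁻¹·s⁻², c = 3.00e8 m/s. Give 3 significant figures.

6.61 m

In G = c = 1 units mass has dimensions of length; the conversion factor is G/c².
8.92e27 kg × (G/c²) = 6.61 m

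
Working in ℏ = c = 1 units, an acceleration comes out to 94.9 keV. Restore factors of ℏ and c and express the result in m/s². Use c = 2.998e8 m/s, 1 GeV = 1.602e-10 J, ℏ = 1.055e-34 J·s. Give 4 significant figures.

Acceleration is [L]/[T]² = c·[E]/ℏ.
1 GeV → c/ℏ × (1 GeV in J) = 4.552e32 m/s².
Convert the energy scale: 94.9 keV = 9.49e-5 GeV.
Result: 9.49e-5 × 4.552e32 = 4.320e28 m/s².

4.320e28 m/s²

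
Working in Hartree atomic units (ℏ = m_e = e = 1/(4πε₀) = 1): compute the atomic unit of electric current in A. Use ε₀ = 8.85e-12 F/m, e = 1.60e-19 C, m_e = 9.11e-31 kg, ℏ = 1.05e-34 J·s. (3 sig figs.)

6.67e-3 A

From ℏ = m_e = e = 1/(4πε₀) = 1 the current scale is I_au = e E_h/ℏ = m_e e⁵/((4πε₀)²ℏ³).
E_h = 4.38e-18 J
e·E_h/ℏ = 6.67e-3 A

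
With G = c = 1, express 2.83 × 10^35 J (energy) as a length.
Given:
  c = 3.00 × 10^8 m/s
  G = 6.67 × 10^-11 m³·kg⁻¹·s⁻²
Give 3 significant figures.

2.33 × 10^-9 m

Energy → length via G/c⁴.
2.83 × 10^35 J × (G/c⁴) = 2.33 × 10^-9 m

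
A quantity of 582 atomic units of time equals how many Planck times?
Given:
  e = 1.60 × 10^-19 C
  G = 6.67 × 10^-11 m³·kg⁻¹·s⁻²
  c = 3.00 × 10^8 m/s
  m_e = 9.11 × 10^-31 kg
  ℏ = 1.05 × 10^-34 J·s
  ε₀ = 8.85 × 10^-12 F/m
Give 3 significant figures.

atomic unit of time: τ_au = (4πε₀)²ℏ³/(m_e e⁴) = 2.40 × 10^-17 s
Planck time: t_P = √(ℏG/c⁵) = 5.37 × 10^-44 s
582 × 2.40 × 10^-17 / 5.37 × 10^-44 = 2.60 × 10^29

2.60 × 10^29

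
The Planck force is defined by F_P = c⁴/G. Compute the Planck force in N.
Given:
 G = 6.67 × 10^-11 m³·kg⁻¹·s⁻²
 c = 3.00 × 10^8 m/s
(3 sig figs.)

1.21 × 10^44 N

F_P = c⁴/G
  = 8.10 × 10^33 / 6.67 × 10^-11
  = 1.21 × 10^44 N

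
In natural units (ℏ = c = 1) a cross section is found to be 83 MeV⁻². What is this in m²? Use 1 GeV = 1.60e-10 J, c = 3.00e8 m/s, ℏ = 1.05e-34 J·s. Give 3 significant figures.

3.22e-24 m²

Area is [L]² = [E]⁻²·(ℏc)²; restore (ℏc)².
1 GeV⁻² → (ℏc)² × (1 GeV in J)⁻² = 3.88e-32 m².
Convert the energy scale: 83 MeV⁻² = 8.30e7 GeV⁻².
Result: 8.30e7 × 3.88e-32 = 3.22e-24 m².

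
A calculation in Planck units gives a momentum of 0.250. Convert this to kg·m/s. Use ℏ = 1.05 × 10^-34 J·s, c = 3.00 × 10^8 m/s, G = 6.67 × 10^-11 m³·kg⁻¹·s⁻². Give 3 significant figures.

One Planck momentum: p_P = √(ℏc³/G) = 6.52 kg·m/s.
0.250 × 6.52 kg·m/s = 1.63 kg·m/s

1.63 kg·m/s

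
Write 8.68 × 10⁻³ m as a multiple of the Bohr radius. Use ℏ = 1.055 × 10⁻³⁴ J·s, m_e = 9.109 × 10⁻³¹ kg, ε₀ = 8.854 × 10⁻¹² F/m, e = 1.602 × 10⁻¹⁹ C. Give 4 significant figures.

Bohr radius: a₀ = 4πε₀ℏ²/(m_e e²) = 5.297 × 10⁻¹¹ m.
8.68 × 10⁻³ / 5.297 × 10⁻¹¹ = 1.639 × 10⁸

1.639 × 10⁸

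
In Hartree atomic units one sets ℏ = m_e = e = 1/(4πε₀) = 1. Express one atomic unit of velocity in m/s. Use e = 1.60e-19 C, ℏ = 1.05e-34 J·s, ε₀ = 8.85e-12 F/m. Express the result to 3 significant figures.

v_au = e²/(4πε₀ℏ)
  = 2.56e-38 / 1.17e-44
  = 2.19e6 m/s

2.19e6 m/s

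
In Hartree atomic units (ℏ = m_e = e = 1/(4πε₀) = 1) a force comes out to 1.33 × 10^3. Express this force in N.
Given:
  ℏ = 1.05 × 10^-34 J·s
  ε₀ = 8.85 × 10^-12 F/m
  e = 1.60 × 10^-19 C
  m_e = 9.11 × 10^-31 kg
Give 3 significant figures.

One atomic unit of force: F_au = E_h/a₀ = m_e²e⁶/((4πε₀)³ℏ⁴) = 8.33 × 10^-8 N.
1.33 × 10^3 × 8.33 × 10^-8 N = 1.11 × 10^-4 N

1.11 × 10^-4 N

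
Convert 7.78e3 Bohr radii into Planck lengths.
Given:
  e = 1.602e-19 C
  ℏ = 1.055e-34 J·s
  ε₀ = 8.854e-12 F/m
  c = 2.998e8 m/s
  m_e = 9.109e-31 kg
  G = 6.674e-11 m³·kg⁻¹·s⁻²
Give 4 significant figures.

Bohr radius: a₀ = 4πε₀ℏ²/(m_e e²) = 5.297e-11 m
Planck length: ℓ_P = √(ℏG/c³) = 1.616e-35 m
7.78e3 × 5.297e-11 / 1.616e-35 = 2.550e28

2.550e28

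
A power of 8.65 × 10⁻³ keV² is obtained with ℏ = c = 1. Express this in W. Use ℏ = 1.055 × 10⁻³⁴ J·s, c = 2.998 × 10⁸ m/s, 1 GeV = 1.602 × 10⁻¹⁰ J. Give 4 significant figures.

2.104 W

Power is [E]/[T] = [E]²/ℏ.
1 GeV² → 1/ℏ × (1 GeV in J)² = 2.433 × 10¹⁴ W.
Convert the energy scale: 8.65 × 10⁻³ keV² = 8.65 × 10⁻¹⁵ GeV².
Result: 8.65 × 10⁻¹⁵ × 2.433 × 10¹⁴ = 2.104 W.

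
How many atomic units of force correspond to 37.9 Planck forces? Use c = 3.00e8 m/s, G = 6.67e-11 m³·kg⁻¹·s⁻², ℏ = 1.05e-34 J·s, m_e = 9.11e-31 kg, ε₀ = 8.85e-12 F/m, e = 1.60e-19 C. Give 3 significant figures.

5.53e52

Planck force: F_P = c⁴/G = 1.21e44 N
atomic unit of force: F_au = E_h/a₀ = m_e²e⁶/((4πε₀)³ℏ⁴) = 8.33e-8 N
37.9 × 1.21e44 / 8.33e-8 = 5.53e52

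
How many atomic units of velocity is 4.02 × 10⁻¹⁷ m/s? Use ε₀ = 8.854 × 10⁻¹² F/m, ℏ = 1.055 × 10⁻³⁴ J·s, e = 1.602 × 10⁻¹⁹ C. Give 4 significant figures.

atomic unit of velocity: v_au = e²/(4πε₀ℏ) = 2.186 × 10⁶ m/s.
4.02 × 10⁻¹⁷ / 2.186 × 10⁶ = 1.839 × 10⁻²³

1.839 × 10⁻²³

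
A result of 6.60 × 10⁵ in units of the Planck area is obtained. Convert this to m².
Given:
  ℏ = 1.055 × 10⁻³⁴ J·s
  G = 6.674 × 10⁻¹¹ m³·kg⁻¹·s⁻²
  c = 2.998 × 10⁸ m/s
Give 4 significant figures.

One Planck area: A_P = ℏG/c³ = 2.613 × 10⁻⁷⁰ m².
6.60 × 10⁵ × 2.613 × 10⁻⁷⁰ m² = 1.725 × 10⁻⁶⁴ m²

1.725 × 10⁻⁶⁴ m²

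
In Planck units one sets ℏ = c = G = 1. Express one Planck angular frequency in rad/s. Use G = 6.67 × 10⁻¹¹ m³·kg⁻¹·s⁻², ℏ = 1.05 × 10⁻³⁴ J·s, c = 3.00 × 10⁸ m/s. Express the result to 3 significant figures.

1.86 × 10⁴³ rad/s

ω_P = √(c⁵/(ℏG))
  = √(3.47 × 10⁸⁶)
  = 1.86 × 10⁴³ rad/s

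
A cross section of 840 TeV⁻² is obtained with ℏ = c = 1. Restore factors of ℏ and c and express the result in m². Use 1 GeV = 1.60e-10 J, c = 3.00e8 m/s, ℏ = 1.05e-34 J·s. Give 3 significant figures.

Area is [L]² = [E]⁻²·(ℏc)²; restore (ℏc)².
1 GeV⁻² → (ℏc)² × (1 GeV in J)⁻² = 3.88e-32 m².
Convert the energy scale: 840 TeV⁻² = 8.40e-4 GeV⁻².
Result: 8.40e-4 × 3.88e-32 = 3.26e-35 m².

3.26e-35 m²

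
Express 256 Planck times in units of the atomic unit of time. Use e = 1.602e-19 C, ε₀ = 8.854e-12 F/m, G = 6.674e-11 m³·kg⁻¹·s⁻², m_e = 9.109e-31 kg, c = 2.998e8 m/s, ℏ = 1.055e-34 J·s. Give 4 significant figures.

5.697e-25

Planck time: t_P = √(ℏG/c⁵) = 5.392e-44 s
atomic unit of time: τ_au = (4πε₀)²ℏ³/(m_e e⁴) = 2.423e-17 s
256 × 5.392e-44 / 2.423e-17 = 5.697e-25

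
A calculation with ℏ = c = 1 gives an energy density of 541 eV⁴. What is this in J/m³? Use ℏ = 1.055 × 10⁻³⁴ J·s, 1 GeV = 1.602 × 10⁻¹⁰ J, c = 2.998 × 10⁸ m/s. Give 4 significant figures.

[E]/[L]³ = [E]⁴/(ℏc)³; restore (ℏc)⁻³.
1 GeV⁴ → 1/(ℏc)³ × (1 GeV in J)⁴ = 2.082 × 10³⁷ J/m³.
Convert the energy scale: 541 eV⁴ = 5.41 × 10⁻³⁴ GeV⁴.
Result: 5.41 × 10⁻³⁴ × 2.082 × 10³⁷ = 1.126 × 10⁴ J/m³.

1.126 × 10⁴ J/m³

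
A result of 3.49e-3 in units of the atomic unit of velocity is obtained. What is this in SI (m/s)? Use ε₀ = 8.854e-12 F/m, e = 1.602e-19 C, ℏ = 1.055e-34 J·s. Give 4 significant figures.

7.630e3 m/s

One atomic unit of velocity: v_au = e²/(4πε₀ℏ) = 2.186e6 m/s.
3.49e-3 × 2.186e6 m/s = 7.630e3 m/s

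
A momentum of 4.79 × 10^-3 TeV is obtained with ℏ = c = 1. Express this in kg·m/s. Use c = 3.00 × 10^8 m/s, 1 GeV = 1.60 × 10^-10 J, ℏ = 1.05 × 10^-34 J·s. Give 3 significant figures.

Momentum is [E]/c; divide by c.
1 GeV → 1/c × (1 GeV in J) = 5.33 × 10^-19 kg·m/s.
Convert the energy scale: 4.79 × 10^-3 TeV = 4.79 GeV.
Result: 4.79 × 5.33 × 10^-19 = 2.55 × 10^-18 kg·m/s.

2.55 × 10^-18 kg·m/s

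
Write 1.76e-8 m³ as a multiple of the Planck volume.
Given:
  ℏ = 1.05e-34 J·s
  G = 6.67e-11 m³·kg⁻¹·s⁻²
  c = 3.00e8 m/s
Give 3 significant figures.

Planck volume: V_P = (ℏG/c³)^(3/2) = 4.18e-105 m³.
1.76e-8 / 4.18e-105 = 4.21e96

4.21e96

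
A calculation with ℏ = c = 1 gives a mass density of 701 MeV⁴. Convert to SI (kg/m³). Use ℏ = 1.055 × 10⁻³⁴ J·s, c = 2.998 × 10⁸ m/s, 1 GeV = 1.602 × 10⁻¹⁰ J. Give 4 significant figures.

Mass density is [E]/(c²[L]³) = [E]⁴/(ℏ³c⁵).
1 GeV⁴ → 1/(ℏ³c⁵) × (1 GeV in J)⁴ = 2.316 × 10²⁰ kg/m³.
Convert the energy scale: 701 MeV⁴ = 7.01 × 10⁻¹⁰ GeV⁴.
Result: 7.01 × 10⁻¹⁰ × 2.316 × 10²⁰ = 1.624 × 10¹¹ kg/m³.

1.624 × 10¹¹ kg/m³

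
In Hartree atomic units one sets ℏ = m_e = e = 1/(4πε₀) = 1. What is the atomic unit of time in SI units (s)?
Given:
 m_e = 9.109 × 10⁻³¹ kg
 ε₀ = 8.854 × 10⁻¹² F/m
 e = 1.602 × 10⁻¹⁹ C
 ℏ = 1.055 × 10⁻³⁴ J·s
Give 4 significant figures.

2.423 × 10⁻¹⁷ s

τ_au = (4πε₀)²ℏ³/(m_e e⁴)
E_h = 4.354 × 10⁻¹⁸ J
ℏ/E_h = 2.423 × 10⁻¹⁷ s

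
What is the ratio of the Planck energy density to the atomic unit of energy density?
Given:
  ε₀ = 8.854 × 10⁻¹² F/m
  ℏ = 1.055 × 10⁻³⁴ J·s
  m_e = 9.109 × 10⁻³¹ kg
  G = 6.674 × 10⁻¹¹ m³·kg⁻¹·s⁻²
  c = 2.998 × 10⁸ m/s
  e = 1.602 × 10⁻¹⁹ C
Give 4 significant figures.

1.581 × 10¹⁰⁰

Planck energy density: u_P = c⁷/(ℏG²) = 4.632 × 10¹¹³ J/m³
atomic unit of energy density: u_au = E_h/a₀³ = m_e⁴e¹⁰/((4πε₀)⁵ℏ⁸) = 2.929 × 10¹³ J/m³
ratio = 4.632 × 10¹¹³ / 2.929 × 10¹³ = 1.581 × 10¹⁰⁰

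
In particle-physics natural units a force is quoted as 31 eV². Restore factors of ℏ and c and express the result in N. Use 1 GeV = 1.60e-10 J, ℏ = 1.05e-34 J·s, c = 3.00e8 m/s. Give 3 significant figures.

Force is [E]/[L] = [E]²/(ℏc); restore (ℏc)⁻¹.
1 GeV² → 1/(ℏc) × (1 GeV in J)² = 8.13e5 N.
Convert the energy scale: 31 eV² = 3.10e-17 GeV².
Result: 3.10e-17 × 8.13e5 = 2.52e-11 N.

2.52e-11 N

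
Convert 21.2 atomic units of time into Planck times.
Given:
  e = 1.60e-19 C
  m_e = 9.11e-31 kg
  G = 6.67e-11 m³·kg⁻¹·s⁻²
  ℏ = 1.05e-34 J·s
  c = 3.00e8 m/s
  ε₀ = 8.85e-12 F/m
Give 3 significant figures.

atomic unit of time: τ_au = (4πε₀)²ℏ³/(m_e e⁴) = 2.40e-17 s
Planck time: t_P = √(ℏG/c⁵) = 5.37e-44 s
21.2 × 2.40e-17 / 5.37e-44 = 9.47e27

9.47e27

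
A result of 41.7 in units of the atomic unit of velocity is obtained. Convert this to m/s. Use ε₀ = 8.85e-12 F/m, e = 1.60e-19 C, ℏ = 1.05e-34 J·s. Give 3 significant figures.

9.14e7 m/s

One atomic unit of velocity: v_au = e²/(4πε₀ℏ) = 2.19e6 m/s.
41.7 × 2.19e6 m/s = 9.14e7 m/s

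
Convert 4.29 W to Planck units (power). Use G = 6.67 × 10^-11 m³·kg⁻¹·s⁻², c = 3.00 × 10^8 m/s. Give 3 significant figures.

Planck power: P_P = c⁵/G = 3.64 × 10^52 W.
4.29 / 3.64 × 10^52 = 1.18 × 10^-52

1.18 × 10^-52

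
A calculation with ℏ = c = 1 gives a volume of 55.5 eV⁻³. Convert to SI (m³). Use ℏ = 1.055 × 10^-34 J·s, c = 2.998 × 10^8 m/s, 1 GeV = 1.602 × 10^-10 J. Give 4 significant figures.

Volume is [L]³ = [E]⁻³·(ℏc)³.
1 GeV⁻³ → (ℏc)³ × (1 GeV in J)⁻³ = 7.696 × 10^-48 m³.
Convert the energy scale: 55.5 eV⁻³ = 5.55 × 10^28 GeV⁻³.
Result: 5.55 × 10^28 × 7.696 × 10^-48 = 4.271 × 10^-19 m³.

4.271 × 10^-19 m³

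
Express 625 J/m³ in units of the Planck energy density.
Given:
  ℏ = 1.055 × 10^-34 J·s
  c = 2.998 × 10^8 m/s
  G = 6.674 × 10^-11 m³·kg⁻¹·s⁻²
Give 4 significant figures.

1.349 × 10^-111

Planck energy density: u_P = c⁷/(ℏG²) = 4.632 × 10^113 J/m³.
625 / 4.632 × 10^113 = 1.349 × 10^-111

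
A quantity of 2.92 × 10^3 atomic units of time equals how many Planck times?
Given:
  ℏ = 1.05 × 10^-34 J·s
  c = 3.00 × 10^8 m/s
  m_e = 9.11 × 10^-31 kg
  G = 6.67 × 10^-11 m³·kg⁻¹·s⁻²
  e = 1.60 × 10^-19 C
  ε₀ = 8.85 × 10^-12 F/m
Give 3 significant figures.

atomic unit of time: τ_au = (4πε₀)²ℏ³/(m_e e⁴) = 2.40 × 10^-17 s
Planck time: t_P = √(ℏG/c⁵) = 5.37 × 10^-44 s
2.92 × 10^3 × 2.40 × 10^-17 / 5.37 × 10^-44 = 1.30 × 10^30

1.30 × 10^30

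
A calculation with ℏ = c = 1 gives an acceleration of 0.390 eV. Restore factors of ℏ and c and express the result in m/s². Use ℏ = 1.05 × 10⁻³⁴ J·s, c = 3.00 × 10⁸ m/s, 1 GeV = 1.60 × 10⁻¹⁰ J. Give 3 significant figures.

Acceleration is [L]/[T]² = c·[E]/ℏ.
1 GeV → c/ℏ × (1 GeV in J) = 4.57 × 10³² m/s².
Convert the energy scale: 0.390 eV = 3.90 × 10⁻¹⁰ GeV.
Result: 3.90 × 10⁻¹⁰ × 4.57 × 10³² = 1.78 × 10²³ m/s².

1.78 × 10²³ m/s²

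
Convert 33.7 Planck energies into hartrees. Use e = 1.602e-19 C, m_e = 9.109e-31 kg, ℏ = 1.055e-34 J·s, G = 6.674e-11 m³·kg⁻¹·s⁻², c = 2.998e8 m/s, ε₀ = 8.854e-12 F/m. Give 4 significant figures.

1.514e28

Planck energy: E_P = √(ℏc⁵/G) = 1.957e9 J
hartree: E_h = m_e e⁴/(4πε₀ℏ)² = 4.354e-18 J
33.7 × 1.957e9 / 4.354e-18 = 1.514e28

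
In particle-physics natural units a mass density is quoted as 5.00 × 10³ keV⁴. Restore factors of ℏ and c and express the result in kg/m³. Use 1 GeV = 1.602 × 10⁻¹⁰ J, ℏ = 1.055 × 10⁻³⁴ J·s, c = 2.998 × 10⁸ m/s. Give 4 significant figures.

1.158 kg/m³

Mass density is [E]/(c²[L]³) = [E]⁴/(ℏ³c⁵).
1 GeV⁴ → 1/(ℏ³c⁵) × (1 GeV in J)⁴ = 2.316 × 10²⁰ kg/m³.
Convert the energy scale: 5.00 × 10³ keV⁴ = 5.00 × 10⁻²¹ GeV⁴.
Result: 5.00 × 10⁻²¹ × 2.316 × 10²⁰ = 1.158 kg/m³.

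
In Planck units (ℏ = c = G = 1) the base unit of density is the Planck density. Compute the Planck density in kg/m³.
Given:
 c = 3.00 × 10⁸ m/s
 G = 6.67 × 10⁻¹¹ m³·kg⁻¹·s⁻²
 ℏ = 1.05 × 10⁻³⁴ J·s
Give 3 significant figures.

5.20 × 10⁹⁶ kg/m³

ρ_P = c⁵/(ℏG²)
  = 2.43 × 10⁴² / 4.67 × 10⁻⁵⁵
  = 5.20 × 10⁹⁶ kg/m³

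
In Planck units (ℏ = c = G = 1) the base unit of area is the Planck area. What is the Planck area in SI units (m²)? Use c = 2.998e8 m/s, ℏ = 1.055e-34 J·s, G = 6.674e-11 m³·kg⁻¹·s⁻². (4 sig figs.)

2.613e-70 m²

A_P = ℏG/c³
  = 7.041e-45 / 2.695e25
  = 2.613e-70 m²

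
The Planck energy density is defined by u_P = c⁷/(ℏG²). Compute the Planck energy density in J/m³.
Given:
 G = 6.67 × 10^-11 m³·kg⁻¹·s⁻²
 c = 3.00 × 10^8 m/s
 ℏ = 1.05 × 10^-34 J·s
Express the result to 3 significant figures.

4.68 × 10^113 J/m³

u_P = c⁷/(ℏG²)
  = 2.19 × 10^59 / 4.67 × 10^-55
  = 4.68 × 10^113 J/m³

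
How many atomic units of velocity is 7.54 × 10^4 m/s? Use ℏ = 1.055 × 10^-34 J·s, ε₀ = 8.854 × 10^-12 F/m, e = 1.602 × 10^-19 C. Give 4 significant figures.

0.03449

atomic unit of velocity: v_au = e²/(4πε₀ℏ) = 2.186 × 10^6 m/s.
7.54 × 10^4 / 2.186 × 10^6 = 0.03449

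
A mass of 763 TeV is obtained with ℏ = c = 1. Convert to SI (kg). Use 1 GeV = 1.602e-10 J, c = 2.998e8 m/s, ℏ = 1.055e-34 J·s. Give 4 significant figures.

1.360e-21 kg

Mass is [E]/c²; divide by c².
1 GeV → 1/c² × (1 GeV in J) = 1.782e-27 kg.
Convert the energy scale: 763 TeV = 7.63e5 GeV.
Result: 7.63e5 × 1.782e-27 = 1.360e-21 kg.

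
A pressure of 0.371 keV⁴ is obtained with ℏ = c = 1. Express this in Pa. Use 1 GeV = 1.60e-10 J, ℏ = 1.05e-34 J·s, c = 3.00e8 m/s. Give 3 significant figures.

Pressure is [E]/[L]³ = [E]⁴/(ℏc)³.
1 GeV⁴ → 1/(ℏc)³ × (1 GeV in J)⁴ = 2.10e37 Pa.
Convert the energy scale: 0.371 keV⁴ = 3.71e-25 GeV⁴.
Result: 3.71e-25 × 2.10e37 = 7.78e12 Pa.

7.78e12 Pa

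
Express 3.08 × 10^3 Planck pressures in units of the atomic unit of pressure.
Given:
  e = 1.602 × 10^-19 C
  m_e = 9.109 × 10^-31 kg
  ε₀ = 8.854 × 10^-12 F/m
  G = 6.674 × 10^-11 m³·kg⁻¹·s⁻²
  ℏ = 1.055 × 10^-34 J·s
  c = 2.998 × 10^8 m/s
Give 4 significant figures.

Planck pressure: p_P = c⁷/(ℏG²) = 4.632 × 10^113 Pa
atomic unit of pressure: P_au = E_h/a₀³ = m_e⁴e¹⁰/((4πε₀)⁵ℏ⁸) = 2.929 × 10^13 Pa
3.08 × 10^3 × 4.632 × 10^113 / 2.929 × 10^13 = 4.871 × 10^103

4.871 × 10^103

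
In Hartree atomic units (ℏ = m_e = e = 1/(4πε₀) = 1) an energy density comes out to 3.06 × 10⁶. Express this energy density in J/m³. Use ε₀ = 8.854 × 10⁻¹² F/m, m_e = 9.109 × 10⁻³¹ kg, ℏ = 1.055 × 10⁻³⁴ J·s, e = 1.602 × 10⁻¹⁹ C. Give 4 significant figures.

8.963 × 10¹⁹ J/m³

One atomic unit of energy density: u_au = E_h/a₀³ = m_e⁴e¹⁰/((4πε₀)⁵ℏ⁸) = 2.929 × 10¹³ J/m³.
3.06 × 10⁶ × 2.929 × 10¹³ J/m³ = 8.963 × 10¹⁹ J/m³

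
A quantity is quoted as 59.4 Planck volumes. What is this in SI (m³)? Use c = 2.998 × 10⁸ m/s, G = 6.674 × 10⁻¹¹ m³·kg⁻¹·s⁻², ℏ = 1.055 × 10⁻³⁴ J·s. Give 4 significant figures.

2.509 × 10⁻¹⁰³ m³

One Planck volume: V_P = (ℏG/c³)^(3/2) = 4.224 × 10⁻¹⁰⁵ m³.
59.4 × 4.224 × 10⁻¹⁰⁵ m³ = 2.509 × 10⁻¹⁰³ m³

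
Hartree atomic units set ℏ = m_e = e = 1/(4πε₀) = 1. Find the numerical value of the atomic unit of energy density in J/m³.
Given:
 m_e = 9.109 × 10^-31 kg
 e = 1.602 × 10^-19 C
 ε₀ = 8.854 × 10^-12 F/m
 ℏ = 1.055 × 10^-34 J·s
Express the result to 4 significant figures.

2.929 × 10^13 J/m³

From ℏ = m_e = e = 1/(4πε₀) = 1 the energy density scale is u_au = E_h/a₀³ = m_e⁴e¹⁰/((4πε₀)⁵ℏ⁸).
E_h = 4.354 × 10^-18 J
a₀ = 5.297 × 10^-11 m
E_h/a₀³ = 2.929 × 10^13 J/m³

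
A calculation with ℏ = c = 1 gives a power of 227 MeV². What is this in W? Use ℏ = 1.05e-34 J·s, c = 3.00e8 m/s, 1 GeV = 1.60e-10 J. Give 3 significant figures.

Power is [E]/[T] = [E]²/ℏ.
1 GeV² → 1/ℏ × (1 GeV in J)² = 2.44e14 W.
Convert the energy scale: 227 MeV² = 2.27e-4 GeV².
Result: 2.27e-4 × 2.44e14 = 5.53e10 W.

5.53e10 W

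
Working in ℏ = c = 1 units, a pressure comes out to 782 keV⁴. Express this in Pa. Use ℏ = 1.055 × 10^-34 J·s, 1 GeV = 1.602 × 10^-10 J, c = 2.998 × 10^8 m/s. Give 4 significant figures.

1.628 × 10^16 Pa

Pressure is [E]/[L]³ = [E]⁴/(ℏc)³.
1 GeV⁴ → 1/(ℏc)³ × (1 GeV in J)⁴ = 2.082 × 10^37 Pa.
Convert the energy scale: 782 keV⁴ = 7.82 × 10^-22 GeV⁴.
Result: 7.82 × 10^-22 × 2.082 × 10^37 = 1.628 × 10^16 Pa.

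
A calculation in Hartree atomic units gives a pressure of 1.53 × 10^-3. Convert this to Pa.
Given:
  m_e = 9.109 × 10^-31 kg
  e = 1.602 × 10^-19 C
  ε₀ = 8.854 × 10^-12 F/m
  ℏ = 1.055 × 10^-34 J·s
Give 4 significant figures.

One atomic unit of pressure: P_au = E_h/a₀³ = m_e⁴e¹⁰/((4πε₀)⁵ℏ⁸) = 2.929 × 10^13 Pa.
1.53 × 10^-3 × 2.929 × 10^13 Pa = 4.482 × 10^10 Pa

4.482 × 10^10 Pa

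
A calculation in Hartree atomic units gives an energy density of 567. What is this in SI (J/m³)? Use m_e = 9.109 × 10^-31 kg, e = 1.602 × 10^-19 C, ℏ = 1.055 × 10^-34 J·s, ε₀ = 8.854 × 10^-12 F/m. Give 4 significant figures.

One atomic unit of energy density: u_au = E_h/a₀³ = m_e⁴e¹⁰/((4πε₀)⁵ℏ⁸) = 2.929 × 10^13 J/m³.
567 × 2.929 × 10^13 J/m³ = 1.661 × 10^16 J/m³

1.661 × 10^16 J/m³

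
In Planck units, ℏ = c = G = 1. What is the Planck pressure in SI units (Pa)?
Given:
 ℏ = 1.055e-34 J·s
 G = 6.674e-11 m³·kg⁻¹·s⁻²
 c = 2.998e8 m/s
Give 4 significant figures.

4.632e113 Pa

From ℏ = c = G = 1 the pressure scale is p_P = c⁷/(ℏG²).
  = 2.177e59 / 4.699e-55
  = 4.632e113 Pa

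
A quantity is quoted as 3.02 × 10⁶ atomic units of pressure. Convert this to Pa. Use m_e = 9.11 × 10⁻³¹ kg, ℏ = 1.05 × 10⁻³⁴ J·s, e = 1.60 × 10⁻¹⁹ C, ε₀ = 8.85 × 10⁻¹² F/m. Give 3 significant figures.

9.10 × 10¹⁹ Pa

One atomic unit of pressure: P_au = E_h/a₀³ = m_e⁴e¹⁰/((4πε₀)⁵ℏ⁸) = 3.01 × 10¹³ Pa.
3.02 × 10⁶ × 3.01 × 10¹³ Pa = 9.10 × 10¹⁹ Pa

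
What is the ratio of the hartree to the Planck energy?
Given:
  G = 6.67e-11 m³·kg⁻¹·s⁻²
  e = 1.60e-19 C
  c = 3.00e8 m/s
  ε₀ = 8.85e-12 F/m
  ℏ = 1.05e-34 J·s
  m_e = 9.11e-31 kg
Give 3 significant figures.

hartree: E_h = m_e e⁴/(4πε₀ℏ)² = 4.38e-18 J
Planck energy: E_P = √(ℏc⁵/G) = 1.96e9 J
ratio = 4.38e-18 / 1.96e9 = 2.24e-27

2.24e-27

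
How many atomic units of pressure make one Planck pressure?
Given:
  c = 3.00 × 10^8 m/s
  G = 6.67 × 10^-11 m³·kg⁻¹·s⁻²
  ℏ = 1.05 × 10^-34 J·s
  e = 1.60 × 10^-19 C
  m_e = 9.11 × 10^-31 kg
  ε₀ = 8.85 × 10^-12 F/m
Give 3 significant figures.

Planck pressure: p_P = c⁷/(ℏG²) = 4.68 × 10^113 Pa
atomic unit of pressure: P_au = E_h/a₀³ = m_e⁴e¹⁰/((4πε₀)⁵ℏ⁸) = 3.01 × 10^13 Pa
ratio = 4.68 × 10^113 / 3.01 × 10^13 = 1.55 × 10^100

1.55 × 10^100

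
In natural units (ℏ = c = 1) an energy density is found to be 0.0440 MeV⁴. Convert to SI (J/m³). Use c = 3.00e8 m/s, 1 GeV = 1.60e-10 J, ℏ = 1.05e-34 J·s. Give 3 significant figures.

9.23e23 J/m³

[E]/[L]³ = [E]⁴/(ℏc)³; restore (ℏc)⁻³.
1 GeV⁴ → 1/(ℏc)³ × (1 GeV in J)⁴ = 2.10e37 J/m³.
Convert the energy scale: 0.0440 MeV⁴ = 4.40e-14 GeV⁴.
Result: 4.40e-14 × 2.10e37 = 9.23e23 J/m³.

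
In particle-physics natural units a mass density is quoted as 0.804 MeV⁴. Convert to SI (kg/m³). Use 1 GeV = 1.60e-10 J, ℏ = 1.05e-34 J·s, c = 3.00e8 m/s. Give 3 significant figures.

Mass density is [E]/(c²[L]³) = [E]⁴/(ℏ³c⁵).
1 GeV⁴ → 1/(ℏ³c⁵) × (1 GeV in J)⁴ = 2.33e20 kg/m³.
Convert the energy scale: 0.804 MeV⁴ = 8.04e-13 GeV⁴.
Result: 8.04e-13 × 2.33e20 = 1.87e8 kg/m³.

1.87e8 kg/m³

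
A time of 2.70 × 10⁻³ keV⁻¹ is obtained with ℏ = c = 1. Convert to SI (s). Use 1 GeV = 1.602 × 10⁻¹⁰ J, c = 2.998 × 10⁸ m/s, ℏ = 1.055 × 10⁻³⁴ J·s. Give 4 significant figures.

1.778 × 10⁻²¹ s

A time is [E]⁻¹ in ℏ=c=1; restore one factor of ℏ.
1 GeV⁻¹ → ℏ × (1 GeV in J)⁻¹ = 6.586 × 10⁻²⁵ s.
Convert the energy scale: 2.70 × 10⁻³ keV⁻¹ = 2.70 × 10³ GeV⁻¹.
Result: 2.70 × 10³ × 6.586 × 10⁻²⁵ = 1.778 × 10⁻²¹ s.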